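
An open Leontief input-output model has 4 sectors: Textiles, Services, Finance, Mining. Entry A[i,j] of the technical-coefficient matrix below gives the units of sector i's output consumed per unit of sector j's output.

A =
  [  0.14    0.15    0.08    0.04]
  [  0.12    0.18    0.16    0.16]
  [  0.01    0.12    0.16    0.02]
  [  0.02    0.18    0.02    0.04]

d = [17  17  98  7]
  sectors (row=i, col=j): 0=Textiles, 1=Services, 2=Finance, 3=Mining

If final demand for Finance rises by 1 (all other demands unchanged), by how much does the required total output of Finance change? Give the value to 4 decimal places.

Form M = I − A:
  [  0.86   -0.15   -0.08   -0.04]
  [ -0.12    0.82   -0.16   -0.16]
  [ -0.01   -0.12    0.84   -0.02]
  [ -0.02   -0.18   -0.02    0.96]
Leontief inverse L = M⁻¹:
  [  1.2042    0.2664    0.1678    0.0981]
  [  0.1971    1.3492    0.2815    0.2389]
  [  0.0440    0.2022    1.2346    0.0612]
  [  0.0630    0.2627    0.0820    1.0898]
Total output x = L · d:
  x_0 = 1.2042·17 + 0.2664·17 + 0.1678·98 + 0.0981·7 = 42.1254
  x_1 = 0.1971·17 + 1.3492·17 + 0.2815·98 + 0.2389·7 = 55.5418
  x_2 = 0.0440·17 + 0.2022·17 + 1.2346·98 + 0.0612·7 = 125.6075
  x_3 = 0.0630·17 + 0.2627·17 + 0.0820·98 + 1.0898·7 = 21.2002
Δx_2 = L[2,2] · Δd_2 = 1.2346 · 1 = 1.2346

1.2346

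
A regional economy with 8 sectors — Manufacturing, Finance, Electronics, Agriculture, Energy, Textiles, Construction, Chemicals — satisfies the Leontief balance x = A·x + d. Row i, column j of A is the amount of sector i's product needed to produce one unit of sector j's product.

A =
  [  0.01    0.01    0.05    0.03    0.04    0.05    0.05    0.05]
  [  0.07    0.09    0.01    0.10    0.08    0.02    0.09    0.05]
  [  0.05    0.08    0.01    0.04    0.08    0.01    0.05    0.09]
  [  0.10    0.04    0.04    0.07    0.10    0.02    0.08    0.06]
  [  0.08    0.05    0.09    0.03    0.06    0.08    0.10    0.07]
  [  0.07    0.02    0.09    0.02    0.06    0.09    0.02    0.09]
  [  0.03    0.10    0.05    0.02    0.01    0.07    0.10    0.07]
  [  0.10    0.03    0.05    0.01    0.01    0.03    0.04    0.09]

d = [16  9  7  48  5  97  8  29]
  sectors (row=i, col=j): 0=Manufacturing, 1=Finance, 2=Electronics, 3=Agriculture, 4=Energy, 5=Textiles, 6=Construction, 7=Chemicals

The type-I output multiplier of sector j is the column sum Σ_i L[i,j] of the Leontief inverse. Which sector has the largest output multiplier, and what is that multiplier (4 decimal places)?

Form M = I − A:
  [  0.99   -0.01   -0.05   -0.03   -0.04   -0.05   -0.05   -0.05]
  [ -0.07    0.91   -0.01   -0.10   -0.08   -0.02   -0.09   -0.05]
  [ -0.05   -0.08    0.99   -0.04   -0.08   -0.01   -0.05   -0.09]
  [ -0.10   -0.04   -0.04    0.93   -0.10   -0.02   -0.08   -0.06]
  [ -0.08   -0.05   -0.09   -0.03    0.94   -0.08   -0.10   -0.07]
  [ -0.07   -0.02   -0.09   -0.02   -0.06    0.91   -0.02   -0.09]
  [ -0.03   -0.10   -0.05   -0.02   -0.01   -0.07    0.90   -0.07]
  [ -0.10   -0.03   -0.05   -0.01   -0.01   -0.03   -0.04    0.91]
Leontief inverse L = M⁻¹:
  [  1.0436    0.0376    0.0765    0.0475    0.0658    0.0752    0.0831    0.0890]
  [  0.1285    1.1407    0.0547    0.1393    0.1289    0.0629    0.1574    0.1126]
  [  0.0981    0.1192    1.0458    0.0694    0.1161    0.0437    0.1018    0.1410]
  [  0.1550    0.0870    0.0858    1.1038    0.1456    0.0635    0.1432    0.1231]
  [  0.1387    0.1029    0.1385    0.0651    1.1086    0.1276    0.1638    0.1418]
  [  0.1204    0.0575    0.1312    0.0463    0.1004    1.1282    0.0667    0.1502]
  [  0.0794    0.1467    0.0865    0.0521    0.0492    0.1069    1.1531    0.1275]
  [  0.1350    0.0587    0.0783    0.0303    0.0371    0.0567    0.0762    1.1336]
Total output x = L · d:
  x_0 = 1.0436·16 + 0.0376·9 + 0.0765·7 + 0.0475·48 + 0.0658·5 + 0.0752·97 + 0.0831·8 + 0.0890·29 = 30.7163
  x_1 = 0.1285·16 + 1.1407·9 + 0.0547·7 + 0.1393·48 + 0.1289·5 + 0.0629·97 + 0.1574·8 + 0.1126·29 = 30.6632
  x_2 = 0.0981·16 + 0.1192·9 + 1.0458·7 + 0.0694·48 + 0.1161·5 + 0.0437·97 + 0.1018·8 + 0.1410·29 = 23.0164
  x_3 = 0.1550·16 + 0.0870·9 + 0.0858·7 + 1.1038·48 + 0.1456·5 + 0.0635·97 + 0.1432·8 + 0.1231·29 = 68.4464
  x_4 = 0.1387·16 + 0.1029·9 + 0.1385·7 + 0.0651·48 + 1.1086·5 + 0.1276·97 + 0.1638·8 + 0.1418·29 = 30.5764
  x_5 = 0.1204·16 + 0.0575·9 + 0.1312·7 + 0.0463·48 + 0.1004·5 + 1.1282·97 + 0.0667·8 + 0.1502·29 = 120.4073
  x_6 = 0.0794·16 + 0.1467·9 + 0.0865·7 + 0.0521·48 + 0.0492·5 + 0.1069·97 + 1.1531·8 + 0.1275·29 = 29.2357
  x_7 = 0.1350·16 + 0.0587·9 + 0.0783·7 + 0.0303·48 + 0.0371·5 + 0.0567·97 + 0.0762·8 + 1.1336·29 = 43.8618
Output multipliers (column sums of L):
  Manufacturing: 1.8986
  Finance: 1.7504
  Electronics: 1.6972
  Agriculture: 1.5536
  Energy: 1.7517
  Textiles: 1.6647
  Construction: 1.9454
  Chemicals: 2.0187

Chemicals (2.0187)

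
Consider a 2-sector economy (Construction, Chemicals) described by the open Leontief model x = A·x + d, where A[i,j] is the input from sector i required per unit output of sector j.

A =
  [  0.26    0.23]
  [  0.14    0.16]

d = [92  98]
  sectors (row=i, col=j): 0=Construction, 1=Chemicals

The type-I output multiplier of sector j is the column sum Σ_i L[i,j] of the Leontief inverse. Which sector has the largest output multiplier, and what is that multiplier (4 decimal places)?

Form M = I − A:
  [  0.74   -0.23]
  [ -0.14    0.84]
Leontief inverse L = M⁻¹:
  [  1.4252    0.3902]
  [  0.2375    1.2555]
Total output x = L · d:
  x_0 = 1.4252·92 + 0.3902·98 = 169.3587
  x_1 = 0.2375·92 + 1.2555·98 = 144.8931
Output multipliers (column sums of L):
  Construction: 1.6627
  Chemicals: 1.6457

Construction (1.6627)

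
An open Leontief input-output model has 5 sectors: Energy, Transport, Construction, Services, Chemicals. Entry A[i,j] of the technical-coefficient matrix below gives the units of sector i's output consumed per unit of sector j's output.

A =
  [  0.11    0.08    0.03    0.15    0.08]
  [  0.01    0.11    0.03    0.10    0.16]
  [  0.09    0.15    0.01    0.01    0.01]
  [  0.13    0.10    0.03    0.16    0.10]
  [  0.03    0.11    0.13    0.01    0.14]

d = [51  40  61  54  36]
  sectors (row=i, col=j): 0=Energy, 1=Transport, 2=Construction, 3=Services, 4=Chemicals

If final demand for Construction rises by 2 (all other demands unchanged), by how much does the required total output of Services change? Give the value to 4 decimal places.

0.1529

Form M = I − A:
  [  0.89   -0.08   -0.03   -0.15   -0.08]
  [ -0.01    0.89   -0.03   -0.10   -0.16]
  [ -0.09   -0.15    0.99   -0.01   -0.01]
  [ -0.13   -0.10   -0.03    0.84   -0.10]
  [ -0.03   -0.11   -0.13   -0.01    0.86]
Leontief inverse L = M⁻¹:
  [  1.1719    0.1637    0.0694    0.2316    0.1672]
  [  0.0517    1.1884    0.0744    0.1545    0.2447]
  [  0.1171    0.1988    1.0302    0.0576    0.0666]
  [  0.1997    0.1965    0.0765    1.2529    0.2017]
  [  0.0675    0.1901    0.1685    0.0511    1.2123]
Total output x = L · d:
  x_0 = 1.1719·51 + 0.1637·40 + 0.0694·61 + 0.2316·54 + 0.1672·36 = 89.0788
  x_1 = 0.0517·51 + 1.1884·40 + 0.0744·61 + 0.1545·54 + 0.2447·36 = 71.8639
  x_2 = 0.1171·51 + 0.1988·40 + 1.0302·61 + 0.0576·54 + 0.0666·36 = 82.2730
  x_3 = 0.1997·51 + 0.1965·40 + 0.0765·61 + 1.2529·54 + 0.2017·36 = 97.6286
  x_4 = 0.0675·51 + 0.1901·40 + 0.1685·61 + 0.0511·54 + 1.2123·36 = 67.7316
Δx_3 = L[3,2] · Δd_2 = 0.0765 · 2 = 0.1529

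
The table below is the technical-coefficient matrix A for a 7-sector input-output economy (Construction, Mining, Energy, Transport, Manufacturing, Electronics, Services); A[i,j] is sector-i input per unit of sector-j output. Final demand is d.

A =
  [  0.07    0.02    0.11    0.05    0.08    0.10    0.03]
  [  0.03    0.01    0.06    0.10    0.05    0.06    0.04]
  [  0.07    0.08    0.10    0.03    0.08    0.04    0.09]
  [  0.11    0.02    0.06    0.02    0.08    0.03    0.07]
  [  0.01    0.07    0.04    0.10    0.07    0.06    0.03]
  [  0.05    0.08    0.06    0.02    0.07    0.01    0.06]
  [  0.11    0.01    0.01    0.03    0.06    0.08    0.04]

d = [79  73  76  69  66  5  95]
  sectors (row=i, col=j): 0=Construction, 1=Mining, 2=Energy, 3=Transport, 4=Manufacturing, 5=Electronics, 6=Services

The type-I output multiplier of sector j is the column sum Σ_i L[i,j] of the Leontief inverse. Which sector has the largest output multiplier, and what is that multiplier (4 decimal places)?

Manufacturing (1.8163)

Form M = I − A:
  [  0.93   -0.02   -0.11   -0.05   -0.08   -0.10   -0.03]
  [ -0.03    0.99   -0.06   -0.10   -0.05   -0.06   -0.04]
  [ -0.07   -0.08    0.90   -0.03   -0.08   -0.04   -0.09]
  [ -0.11   -0.02   -0.06    0.98   -0.08   -0.03   -0.07]
  [ -0.01   -0.07   -0.04   -0.10    0.93   -0.06   -0.03]
  [ -0.05   -0.08   -0.06   -0.02   -0.07    0.99   -0.06]
  [ -0.11   -0.01   -0.01   -0.03   -0.06   -0.08    0.96]
Leontief inverse L = M⁻¹:
  [  1.1172    0.0591    0.1624    0.0869    0.1359    0.1397    0.0719]
  [  0.0699    1.0363    0.0968    0.1257    0.0922    0.0890    0.0721]
  [  0.1207    0.1150    1.1517    0.0729    0.1369    0.0868    0.1316]
  [  0.1511    0.0484    0.1034    1.0537    0.1270    0.0702    0.1016]
  [  0.0489    0.0966    0.0774    0.1321    1.1136    0.0905    0.0629]
  [  0.0847    0.1036    0.0963    0.0531    0.1100    1.0443    0.0886]
  [  0.1448    0.0349    0.0477    0.0576    0.1007    0.1127    1.0665]
Total output x = L · d:
  x_0 = 1.1172·79 + 0.0591·73 + 0.1624·76 + 0.0869·69 + 0.1359·66 + 0.1397·5 + 0.0719·95 = 127.4063
  x_1 = 0.0699·79 + 1.0363·73 + 0.0968·76 + 0.1257·69 + 0.0922·66 + 0.0890·5 + 0.0721·95 = 110.5829
  x_2 = 0.1207·79 + 0.1150·73 + 1.1517·76 + 0.0729·69 + 0.1369·66 + 0.0868·5 + 0.1316·95 = 132.4677
  x_3 = 0.1511·79 + 0.0484·73 + 0.1034·76 + 1.0537·69 + 0.1270·66 + 0.0702·5 + 0.1016·95 = 114.4223
  x_4 = 0.0489·79 + 0.0966·73 + 0.0774·76 + 0.1321·69 + 1.1136·66 + 0.0905·5 + 0.0629·95 = 105.8359
  x_5 = 0.0847·79 + 0.1036·73 + 0.0963·76 + 0.0531·69 + 0.1100·66 + 1.0443·5 + 0.0886·95 = 46.1307
  x_6 = 0.1448·79 + 0.0349·73 + 0.0477·76 + 0.0576·69 + 0.1007·66 + 0.1127·5 + 1.0665·95 = 130.1234
Output multipliers (column sums of L):
  Construction: 1.7373
  Mining: 1.4939
  Energy: 1.7358
  Transport: 1.5821
  Manufacturing: 1.8163
  Electronics: 1.6332
  Services: 1.5951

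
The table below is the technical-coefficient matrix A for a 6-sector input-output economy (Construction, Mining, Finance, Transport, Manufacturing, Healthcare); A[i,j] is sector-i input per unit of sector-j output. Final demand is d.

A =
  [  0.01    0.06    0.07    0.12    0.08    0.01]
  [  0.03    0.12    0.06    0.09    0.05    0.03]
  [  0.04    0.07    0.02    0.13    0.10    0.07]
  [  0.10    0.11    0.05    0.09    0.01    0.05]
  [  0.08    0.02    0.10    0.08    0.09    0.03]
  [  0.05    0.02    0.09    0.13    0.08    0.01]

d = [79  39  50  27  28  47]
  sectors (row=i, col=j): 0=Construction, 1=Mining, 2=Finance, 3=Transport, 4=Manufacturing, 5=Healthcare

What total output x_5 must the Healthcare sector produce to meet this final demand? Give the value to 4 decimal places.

73.2473

Form M = I − A:
  [  0.99   -0.06   -0.07   -0.12   -0.08   -0.01]
  [ -0.03    0.88   -0.06   -0.09   -0.05   -0.03]
  [ -0.04   -0.07    0.98   -0.13   -0.10   -0.07]
  [ -0.10   -0.11   -0.05    0.91   -0.01   -0.05]
  [ -0.08   -0.02   -0.10   -0.08    0.91   -0.03]
  [ -0.05   -0.02   -0.09   -0.13   -0.08    0.99]
Leontief inverse L = M⁻¹:
  [  1.0465    0.1054    0.1050    0.1783    0.1142    0.0337]
  [  0.0647    1.1710    0.0980    0.1536    0.0872    0.0535]
  [  0.0834    0.1211    1.0672    0.2014    0.1418    0.0944]
  [  0.1336    0.1642    0.0906    1.1605    0.0499    0.0728]
  [  0.1172    0.0649    0.1408    0.1496    1.1347    0.0551]
  [  0.0888    0.0668    0.1276    0.1949    0.1187    1.0355]
Total output x = L · d:
  x_0 = 1.0465·79 + 0.1054·39 + 0.1050·50 + 0.1783·27 + 0.1142·28 + 0.0337·47 = 101.6267
  x_1 = 0.0647·79 + 1.1710·39 + 0.0980·50 + 0.1536·27 + 0.0872·28 + 0.0535·47 = 64.7797
  x_2 = 0.0834·79 + 0.1211·39 + 1.0672·50 + 0.2014·27 + 0.1418·28 + 0.0944·47 = 78.5136
  x_3 = 0.1336·79 + 0.1642·39 + 0.0906·50 + 1.1605·27 + 0.0499·28 + 0.0728·47 = 57.6361
  x_4 = 0.1172·79 + 0.0649·39 + 0.1408·50 + 0.1496·27 + 1.1347·28 + 0.0551·47 = 57.2367
  x_5 = 0.0888·79 + 0.0668·39 + 0.1276·50 + 0.1949·27 + 0.1187·28 + 1.0355·47 = 73.2473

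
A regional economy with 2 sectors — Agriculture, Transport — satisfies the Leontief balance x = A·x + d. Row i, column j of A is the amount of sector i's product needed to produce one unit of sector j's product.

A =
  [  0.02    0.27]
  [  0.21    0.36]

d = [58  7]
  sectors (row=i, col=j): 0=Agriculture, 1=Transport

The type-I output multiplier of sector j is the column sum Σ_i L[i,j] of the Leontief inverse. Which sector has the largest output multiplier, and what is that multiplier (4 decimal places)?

Transport (2.1911)

Form M = I − A:
  [  0.98   -0.27]
  [ -0.21    0.64]
Leontief inverse L = M⁻¹:
  [  1.1218    0.4733]
  [  0.3681    1.7178]
Total output x = L · d:
  x_0 = 1.1218·58 + 0.4733·7 = 68.3786
  x_1 = 0.3681·58 + 1.7178·7 = 33.3742
Output multipliers (column sums of L):
  Agriculture: 1.4899
  Transport: 2.1911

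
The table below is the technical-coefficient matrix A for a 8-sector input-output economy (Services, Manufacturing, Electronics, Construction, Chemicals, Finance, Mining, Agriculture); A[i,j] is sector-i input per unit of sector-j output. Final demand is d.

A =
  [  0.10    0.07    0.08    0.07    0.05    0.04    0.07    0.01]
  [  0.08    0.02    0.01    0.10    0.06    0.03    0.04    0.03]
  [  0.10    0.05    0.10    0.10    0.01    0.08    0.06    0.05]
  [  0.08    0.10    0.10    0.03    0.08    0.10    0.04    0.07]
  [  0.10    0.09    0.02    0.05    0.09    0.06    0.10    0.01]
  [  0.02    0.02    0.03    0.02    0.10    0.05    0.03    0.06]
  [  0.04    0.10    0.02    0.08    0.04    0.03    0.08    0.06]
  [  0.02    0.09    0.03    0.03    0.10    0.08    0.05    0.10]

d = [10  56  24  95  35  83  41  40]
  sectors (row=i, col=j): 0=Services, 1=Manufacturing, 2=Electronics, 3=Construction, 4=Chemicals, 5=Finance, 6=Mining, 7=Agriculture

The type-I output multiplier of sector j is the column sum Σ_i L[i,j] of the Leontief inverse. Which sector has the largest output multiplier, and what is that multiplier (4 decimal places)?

Form M = I − A:
  [  0.90   -0.07   -0.08   -0.07   -0.05   -0.04   -0.07   -0.01]
  [ -0.08    0.98   -0.01   -0.10   -0.06   -0.03   -0.04   -0.03]
  [ -0.10   -0.05    0.90   -0.10   -0.01   -0.08   -0.06   -0.05]
  [ -0.08   -0.10   -0.10    0.97   -0.08   -0.10   -0.04   -0.07]
  [ -0.10   -0.09   -0.02   -0.05    0.91   -0.06   -0.10   -0.01]
  [ -0.02   -0.02   -0.03   -0.02   -0.10    0.95   -0.03   -0.06]
  [ -0.04   -0.10   -0.02   -0.08   -0.04   -0.03    0.92   -0.06]
  [ -0.02   -0.09   -0.03   -0.03   -0.10   -0.08   -0.05    0.90]
Leontief inverse L = M⁻¹:
  [  1.1697    0.1329    0.1300    0.1310    0.1073    0.0932    0.1264    0.0507]
  [  0.1321    1.0725    0.0481    0.1411    0.1095    0.0732    0.0836    0.0625]
  [  0.1732    0.1197    1.1586    0.1642    0.0767    0.1431    0.1196    0.1014]
  [  0.1582    0.1708    0.1534    1.0996    0.1543    0.1640    0.1060    0.1212]
  [  0.1698    0.1560    0.0638    0.1115    1.1538    0.1114    0.1605    0.0502]
  [  0.0622    0.0638    0.0563    0.0553    0.1454    1.0867    0.0697    0.0890]
  [  0.0974    0.1586    0.0584    0.1323    0.0975    0.0783    1.1295    0.1015]
  [  0.0801    0.1517    0.0668    0.0838    0.1676    0.1329    0.1055    1.1450]
Total output x = L · d:
  x_0 = 1.1697·10 + 0.1329·56 + 0.1300·24 + 0.1310·95 + 0.1073·35 + 0.0932·83 + 0.1264·41 + 0.0507·40 = 53.4028
  x_1 = 0.1321·10 + 1.0725·56 + 0.0481·24 + 0.1411·95 + 0.1095·35 + 0.0732·83 + 0.0836·41 + 0.0625·40 = 91.7729
  x_2 = 0.1732·10 + 0.1197·56 + 1.1586·24 + 0.1642·95 + 0.0767·35 + 0.1431·83 + 0.1196·41 + 0.1014·40 = 75.3627
  x_3 = 0.1582·10 + 0.1708·56 + 0.1534·24 + 1.0996·95 + 0.1543·35 + 0.1640·83 + 0.1060·41 + 0.1212·40 = 147.4977
  x_4 = 0.1698·10 + 0.1560·56 + 0.0638·24 + 0.1115·95 + 1.1538·35 + 0.1114·83 + 0.1605·41 + 0.0502·40 = 80.7705
  x_5 = 0.0622·10 + 0.0638·56 + 0.0563·24 + 0.0553·95 + 0.1454·35 + 1.0867·83 + 0.0697·41 + 0.0890·40 = 112.4923
  x_6 = 0.0974·10 + 0.1586·56 + 0.0584·24 + 0.1323·95 + 0.0975·35 + 0.0783·83 + 1.1295·41 + 0.1015·40 = 84.1077
  x_7 = 0.0801·10 + 0.1517·56 + 0.0668·24 + 0.0838·95 + 0.1676·35 + 0.1329·83 + 0.1055·41 + 1.1450·40 = 85.8836
Output multipliers (column sums of L):
  Services: 2.0427
  Manufacturing: 2.0259
  Electronics: 1.7355
  Construction: 1.9187
  Chemicals: 2.0121
  Finance: 1.8828
  Mining: 1.9007
  Agriculture: 1.7216

Services (2.0427)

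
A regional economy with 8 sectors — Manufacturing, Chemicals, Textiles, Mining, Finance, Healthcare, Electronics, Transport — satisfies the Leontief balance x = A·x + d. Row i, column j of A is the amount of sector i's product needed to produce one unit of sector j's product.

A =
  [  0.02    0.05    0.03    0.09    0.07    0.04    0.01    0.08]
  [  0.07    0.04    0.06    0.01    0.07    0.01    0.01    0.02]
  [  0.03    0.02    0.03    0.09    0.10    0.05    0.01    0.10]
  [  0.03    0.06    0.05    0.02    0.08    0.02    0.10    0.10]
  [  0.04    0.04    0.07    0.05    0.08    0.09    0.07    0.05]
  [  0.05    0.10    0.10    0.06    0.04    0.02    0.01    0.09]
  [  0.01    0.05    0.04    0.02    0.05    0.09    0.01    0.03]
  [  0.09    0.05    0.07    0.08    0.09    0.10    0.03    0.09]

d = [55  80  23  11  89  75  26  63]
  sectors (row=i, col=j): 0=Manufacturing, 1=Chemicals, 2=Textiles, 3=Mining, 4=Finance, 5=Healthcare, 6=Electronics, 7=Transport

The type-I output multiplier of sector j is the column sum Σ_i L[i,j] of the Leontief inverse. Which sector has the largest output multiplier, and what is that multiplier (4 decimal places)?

Finance (2.0441)

Form M = I − A:
  [  0.98   -0.05   -0.03   -0.09   -0.07   -0.04   -0.01   -0.08]
  [ -0.07    0.96   -0.06   -0.01   -0.07   -0.01   -0.01   -0.02]
  [ -0.03   -0.02    0.97   -0.09   -0.10   -0.05   -0.01   -0.10]
  [ -0.03   -0.06   -0.05    0.98   -0.08   -0.02   -0.10   -0.10]
  [ -0.04   -0.04   -0.07   -0.05    0.92   -0.09   -0.07   -0.05]
  [ -0.05   -0.10   -0.10   -0.06   -0.04    0.98   -0.01   -0.09]
  [ -0.01   -0.05   -0.04   -0.02   -0.05   -0.09    0.99   -0.03]
  [ -0.09   -0.05   -0.07   -0.08   -0.09   -0.10   -0.03    0.91]
Leontief inverse L = M⁻¹:
  [  1.0544    0.0867    0.0728    0.1272    0.1243    0.0787    0.0387    0.1325]
  [  0.0917    1.0636    0.0877    0.0404    0.1095    0.0381    0.0265    0.0562]
  [  0.0682    0.0617    1.0787    0.1340    0.1610    0.0963    0.0430    0.1604]
  [  0.0674    0.0998    0.0968    1.0632    0.1407    0.0706    0.1254    0.1544]
  [  0.0778    0.0856    0.1216    0.0971    1.1434    0.1377    0.0983    0.1125]
  [  0.0906    0.1395    0.1467    0.1068    0.1058    1.0638    0.0374    0.1511]
  [  0.0358    0.0794    0.0742    0.0491    0.0887    0.1165    1.0265    0.0687]
  [  0.1393    0.1069    0.1341    0.1415    0.1707    0.1579    0.0673    1.1710]
Total output x = L · d:
  x_0 = 1.0544·55 + 0.0867·80 + 0.0728·23 + 0.1272·11 + 0.1243·89 + 0.0787·75 + 0.0387·26 + 0.1325·63 = 94.3095
  x_1 = 0.0917·55 + 1.0636·80 + 0.0877·23 + 0.0404·11 + 0.1095·89 + 0.0381·75 + 0.0265·26 + 0.0562·63 = 109.4332
  x_2 = 0.0682·55 + 0.0617·80 + 1.0787·23 + 0.1340·11 + 0.1610·89 + 0.0963·75 + 0.0430·26 + 0.1604·63 = 67.7437
  x_3 = 0.0674·55 + 0.0998·80 + 0.0968·23 + 1.0632·11 + 0.1407·89 + 0.0706·75 + 0.1254·26 + 0.1544·63 = 56.4191
  x_4 = 0.0778·55 + 0.0856·80 + 0.1216·23 + 0.0971·11 + 1.1434·89 + 0.1377·75 + 0.0983·26 + 0.1125·63 = 136.7310
  x_5 = 0.0906·55 + 0.1395·80 + 0.1467·23 + 0.1068·11 + 0.1058·89 + 1.0638·75 + 0.0374·26 + 0.1511·63 = 120.3845
  x_6 = 0.0358·55 + 0.0794·80 + 0.0742·23 + 0.0491·11 + 0.0887·89 + 0.1165·75 + 1.0265·26 + 0.0687·63 = 58.2085
  x_7 = 0.1393·55 + 0.1069·80 + 0.1341·23 + 0.1415·11 + 0.1707·89 + 0.1579·75 + 0.0673·26 + 1.1710·63 = 123.4127
Output multipliers (column sums of L):
  Manufacturing: 1.6253
  Chemicals: 1.7232
  Textiles: 1.8125
  Mining: 1.7594
  Finance: 2.0441
  Healthcare: 1.7596
  Electronics: 1.4631
  Transport: 2.0067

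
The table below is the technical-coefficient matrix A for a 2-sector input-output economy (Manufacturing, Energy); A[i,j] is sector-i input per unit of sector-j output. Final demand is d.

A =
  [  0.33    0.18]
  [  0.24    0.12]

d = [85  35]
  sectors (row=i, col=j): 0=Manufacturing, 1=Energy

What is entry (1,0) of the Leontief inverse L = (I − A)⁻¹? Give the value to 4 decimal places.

Form M = I − A:
  [  0.67   -0.18]
  [ -0.24    0.88]
Leontief inverse L = M⁻¹:
  [  1.6105    0.3294]
  [  0.4392    1.2262]
Total output x = L · d:
  x_0 = 1.6105·85 + 0.3294·35 = 148.4261
  x_1 = 0.4392·85 + 1.2262·35 = 80.2526

L[1,0] = 0.4392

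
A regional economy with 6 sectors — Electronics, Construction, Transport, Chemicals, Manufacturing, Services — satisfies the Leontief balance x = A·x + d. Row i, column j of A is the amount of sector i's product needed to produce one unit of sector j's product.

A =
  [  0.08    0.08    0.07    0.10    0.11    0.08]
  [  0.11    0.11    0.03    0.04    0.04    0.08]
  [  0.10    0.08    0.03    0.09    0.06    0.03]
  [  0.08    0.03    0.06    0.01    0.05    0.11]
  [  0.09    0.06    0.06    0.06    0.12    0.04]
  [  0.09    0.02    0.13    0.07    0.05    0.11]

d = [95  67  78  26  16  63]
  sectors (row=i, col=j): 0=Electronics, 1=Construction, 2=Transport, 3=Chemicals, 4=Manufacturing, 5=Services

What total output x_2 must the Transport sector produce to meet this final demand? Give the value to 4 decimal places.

Form M = I − A:
  [  0.92   -0.08   -0.07   -0.10   -0.11   -0.08]
  [ -0.11    0.89   -0.03   -0.04   -0.04   -0.08]
  [ -0.10   -0.08    0.97   -0.09   -0.06   -0.03]
  [ -0.08   -0.03   -0.06    0.99   -0.05   -0.11]
  [ -0.09   -0.06   -0.06   -0.06    0.88   -0.04]
  [ -0.09   -0.02   -0.13   -0.07   -0.05    0.89]
Leontief inverse L = M⁻¹:
  [  1.1627    0.1366    0.1287    0.1559    0.1776    0.1484]
  [  0.1772    1.1589    0.0782    0.0872    0.0929    0.1377]
  [  0.1620    0.1248    1.0726    0.1315    0.1113    0.0832]
  [  0.1355    0.0670    0.1038    1.0528    0.0957    0.1561]
  [  0.1588    0.1092    0.1071    0.1084    1.1800    0.0941]
  [  0.1648    0.0695    0.1856    0.1258    0.1101    1.1714]
Total output x = L · d:
  x_0 = 1.1627·95 + 0.1366·67 + 0.1287·78 + 0.1559·26 + 0.1776·16 + 0.1484·63 = 145.8933
  x_1 = 0.1772·95 + 1.1589·67 + 0.0782·78 + 0.0872·26 + 0.0929·16 + 0.1377·63 = 113.0077
  x_2 = 0.1620·95 + 0.1248·67 + 1.0726·78 + 0.1315·26 + 0.1113·16 + 0.0832·63 = 117.8547
  x_3 = 0.1355·95 + 0.0670·67 + 0.1038·78 + 1.0528·26 + 0.0957·16 + 0.1561·63 = 64.1927
  x_4 = 0.1588·95 + 0.1092·67 + 0.1071·78 + 0.1084·26 + 1.1800·16 + 0.0941·63 = 58.3848
  x_5 = 0.1648·95 + 0.0695·67 + 0.1856·78 + 0.1258·26 + 0.1101·16 + 1.1714·63 = 113.6229

117.8547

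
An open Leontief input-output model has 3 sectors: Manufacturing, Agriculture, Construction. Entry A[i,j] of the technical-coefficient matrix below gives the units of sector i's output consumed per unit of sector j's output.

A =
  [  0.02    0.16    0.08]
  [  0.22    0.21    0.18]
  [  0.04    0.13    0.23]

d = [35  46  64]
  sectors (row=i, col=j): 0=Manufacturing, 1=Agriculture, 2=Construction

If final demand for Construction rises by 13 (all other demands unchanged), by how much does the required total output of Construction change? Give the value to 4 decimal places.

17.7865

Form M = I − A:
  [  0.98   -0.16   -0.08]
  [ -0.22    0.79   -0.18]
  [ -0.04   -0.13    0.77]
Leontief inverse L = M⁻¹:
  [  1.0829    0.2473    0.1703]
  [  0.3270    1.3911    0.3592]
  [  0.1115    0.2477    1.3682]
Total output x = L · d:
  x_0 = 1.0829·35 + 0.2473·46 + 0.1703·64 = 60.1801
  x_1 = 0.3270·35 + 1.3911·46 + 0.3592·64 = 98.4233
  x_2 = 0.1115·35 + 0.2477·46 + 1.3682·64 = 102.8601
Δx_2 = L[2,2] · Δd_2 = 1.3682 · 13 = 17.7865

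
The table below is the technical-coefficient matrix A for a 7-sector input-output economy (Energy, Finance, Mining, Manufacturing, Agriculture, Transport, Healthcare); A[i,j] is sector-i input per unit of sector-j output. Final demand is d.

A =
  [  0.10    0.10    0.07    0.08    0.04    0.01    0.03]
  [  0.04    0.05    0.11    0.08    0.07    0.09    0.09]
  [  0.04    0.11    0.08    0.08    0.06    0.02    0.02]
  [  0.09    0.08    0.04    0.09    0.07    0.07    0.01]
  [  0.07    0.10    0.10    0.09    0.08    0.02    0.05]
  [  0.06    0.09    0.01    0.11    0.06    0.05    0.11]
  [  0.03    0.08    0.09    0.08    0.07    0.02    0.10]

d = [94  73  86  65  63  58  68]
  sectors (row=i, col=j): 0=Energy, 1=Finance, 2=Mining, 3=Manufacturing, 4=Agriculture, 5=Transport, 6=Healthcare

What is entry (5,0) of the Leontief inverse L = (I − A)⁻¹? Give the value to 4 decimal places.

Form M = I − A:
  [  0.90   -0.10   -0.07   -0.08   -0.04   -0.01   -0.03]
  [ -0.04    0.95   -0.11   -0.08   -0.07   -0.09   -0.09]
  [ -0.04   -0.11    0.92   -0.08   -0.06   -0.02   -0.02]
  [ -0.09   -0.08   -0.04    0.91   -0.07   -0.07   -0.01]
  [ -0.07   -0.10   -0.10   -0.09    0.92   -0.02   -0.05]
  [ -0.06   -0.09   -0.01   -0.11   -0.06    0.95   -0.11]
  [ -0.03   -0.08   -0.09   -0.08   -0.07   -0.02    0.90]
Leontief inverse L = M⁻¹:
  [  1.1517    0.1688    0.1315    0.1483    0.0911    0.0452    0.0704]
  [  0.0993    1.1370    0.1812    0.1666    0.1350    0.1308    0.1464]
  [  0.0874    0.1755    1.1395    0.1463    0.1109    0.0559    0.0604]
  [  0.1464    0.1530    0.1002    1.1642    0.1244    0.1077    0.0554]
  [  0.1292    0.1826    0.1737    0.1718    1.1424    0.0611    0.0993]
  [  0.1176    0.1675    0.0784    0.1904    0.1212    1.0914    0.1647]
  [  0.0816    0.1558    0.1586    0.1555    0.1287    0.0573    1.1488]
Total output x = L · d:
  x_0 = 1.1517·94 + 0.1688·73 + 0.1315·86 + 0.1483·65 + 0.0911·63 + 0.0452·58 + 0.0704·68 = 154.6846
  x_1 = 0.0993·94 + 1.1370·73 + 0.1812·86 + 0.1666·65 + 0.1350·63 + 0.1308·58 + 0.1464·68 = 144.7976
  x_2 = 0.0874·94 + 0.1755·73 + 1.1395·86 + 0.1463·65 + 0.1109·63 + 0.0559·58 + 0.0604·68 = 142.8792
  x_3 = 0.1464·94 + 0.1530·73 + 0.1002·86 + 1.1642·65 + 0.1244·63 + 0.1077·58 + 0.0554·68 = 127.0667
  x_4 = 0.1292·94 + 0.1826·73 + 0.1737·86 + 0.1718·65 + 1.1424·63 + 0.0611·58 + 0.0993·68 = 133.8472
  x_5 = 0.1176·94 + 0.1675·73 + 0.0784·86 + 0.1904·65 + 0.1212·63 + 1.0914·58 + 0.1647·68 = 124.5343
  x_6 = 0.0816·94 + 0.1558·73 + 0.1586·86 + 0.1555·65 + 0.1287·63 + 0.0573·58 + 1.1488·68 = 132.3431

L[5,0] = 0.1176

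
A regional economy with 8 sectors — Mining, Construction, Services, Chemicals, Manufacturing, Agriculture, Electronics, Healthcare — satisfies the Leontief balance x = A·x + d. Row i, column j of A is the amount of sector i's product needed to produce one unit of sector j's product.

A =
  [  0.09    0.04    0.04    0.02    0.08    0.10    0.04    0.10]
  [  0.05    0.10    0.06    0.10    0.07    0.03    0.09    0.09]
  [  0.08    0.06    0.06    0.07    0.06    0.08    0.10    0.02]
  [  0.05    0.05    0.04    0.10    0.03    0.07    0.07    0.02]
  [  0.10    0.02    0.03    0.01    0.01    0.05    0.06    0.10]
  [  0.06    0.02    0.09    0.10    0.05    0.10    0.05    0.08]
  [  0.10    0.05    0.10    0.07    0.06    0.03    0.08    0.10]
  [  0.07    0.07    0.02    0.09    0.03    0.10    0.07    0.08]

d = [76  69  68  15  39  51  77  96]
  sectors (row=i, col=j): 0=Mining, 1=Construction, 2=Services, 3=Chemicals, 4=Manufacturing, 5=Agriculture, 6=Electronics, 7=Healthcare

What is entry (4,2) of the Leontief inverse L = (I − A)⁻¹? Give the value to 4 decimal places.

Form M = I − A:
  [  0.91   -0.04   -0.04   -0.02   -0.08   -0.10   -0.04   -0.10]
  [ -0.05    0.90   -0.06   -0.10   -0.07   -0.03   -0.09   -0.09]
  [ -0.08   -0.06    0.94   -0.07   -0.06   -0.08   -0.10   -0.02]
  [ -0.05   -0.05   -0.04    0.90   -0.03   -0.07   -0.07   -0.02]
  [ -0.10   -0.02   -0.03   -0.01    0.99   -0.05   -0.06   -0.10]
  [ -0.06   -0.02   -0.09   -0.10   -0.05    0.90   -0.05   -0.08]
  [ -0.10   -0.05   -0.10   -0.07   -0.06   -0.03    0.92   -0.10]
  [ -0.07   -0.07   -0.02   -0.09   -0.03   -0.10   -0.07    0.92]
Leontief inverse L = M⁻¹:
  [  1.1696    0.0906    0.0963    0.0917    0.1307    0.1798    0.1093    0.1818]
  [  0.1402    1.1653    0.1259    0.1880    0.1289    0.1132    0.1763    0.1791]
  [  0.1632    0.1140    1.1238    0.1462    0.1154    0.1568    0.1753    0.1017]
  [  0.1148    0.0942    0.0912    1.1652    0.0739    0.1323    0.1311    0.0828]
  [  0.1611    0.0604    0.0732    0.0651    1.0512    0.1117    0.1128    0.1627]
  [  0.1432    0.0746    0.1522    0.1818    0.1039    1.1848    0.1271    0.1583]
  [  0.1927    0.1128    0.1650    0.1536    0.1205    0.1183    1.1647    0.1889]
  [  0.1499    0.1259    0.0817    0.1720    0.0842    0.1801    0.1445    1.1616]
Total output x = L · d:
  x_0 = 1.1696·76 + 0.0906·69 + 0.0963·68 + 0.0917·15 + 0.1307·39 + 0.1798·51 + 0.1093·77 + 0.1818·96 = 143.2040
  x_1 = 0.1402·76 + 1.1653·69 + 0.1259·68 + 0.1880·15 + 0.1289·39 + 0.1132·51 + 0.1763·77 + 0.1791·96 = 143.9935
  x_2 = 0.1632·76 + 0.1140·69 + 1.1238·68 + 0.1462·15 + 0.1154·39 + 0.1568·51 + 0.1753·77 + 0.1017·96 = 134.6388
  x_3 = 0.1148·76 + 0.0942·69 + 0.0912·68 + 1.1652·15 + 0.0739·39 + 0.1323·51 + 0.1311·77 + 0.0828·96 = 66.5859
  x_4 = 0.1611·76 + 0.0604·69 + 0.0732·68 + 0.0651·15 + 1.0512·39 + 0.1117·51 + 0.1128·77 + 0.1627·96 = 93.3698
  x_5 = 0.1432·76 + 0.0746·69 + 0.1522·68 + 0.1818·15 + 0.1039·39 + 1.1848·51 + 0.1271·77 + 0.1583·96 = 118.5642
  x_6 = 0.1927·76 + 0.1128·69 + 0.1650·68 + 0.1536·15 + 0.1205·39 + 0.1183·51 + 1.1647·77 + 0.1889·96 = 154.4966
  x_7 = 0.1499·76 + 0.1259·69 + 0.0817·68 + 0.1720·15 + 0.0842·39 + 0.1801·51 + 0.1445·77 + 1.1616·96 = 163.3278

L[4,2] = 0.0732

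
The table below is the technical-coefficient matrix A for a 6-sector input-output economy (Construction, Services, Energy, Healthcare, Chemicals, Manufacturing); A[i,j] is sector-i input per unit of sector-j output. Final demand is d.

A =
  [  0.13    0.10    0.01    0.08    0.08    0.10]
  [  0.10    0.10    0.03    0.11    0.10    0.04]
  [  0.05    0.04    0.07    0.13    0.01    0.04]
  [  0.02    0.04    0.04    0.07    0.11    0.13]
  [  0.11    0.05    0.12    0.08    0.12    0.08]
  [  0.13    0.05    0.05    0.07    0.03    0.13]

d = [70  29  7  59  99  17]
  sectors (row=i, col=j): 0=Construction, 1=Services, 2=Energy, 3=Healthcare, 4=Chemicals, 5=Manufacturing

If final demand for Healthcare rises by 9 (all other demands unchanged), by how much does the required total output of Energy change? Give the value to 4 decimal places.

Form M = I − A:
  [  0.87   -0.10   -0.01   -0.08   -0.08   -0.10]
  [ -0.10    0.90   -0.03   -0.11   -0.10   -0.04]
  [ -0.05   -0.04    0.93   -0.13   -0.01   -0.04]
  [ -0.02   -0.04   -0.04    0.93   -0.11   -0.13]
  [ -0.11   -0.05   -0.12   -0.08    0.88   -0.08]
  [ -0.13   -0.05   -0.05   -0.07   -0.03    0.87]
Leontief inverse L = M⁻¹:
  [  1.2234    0.1648    0.0558    0.1603    0.1571    0.1891]
  [  0.1827    1.1598    0.0769    0.1881    0.1770    0.1222]
  [  0.0979    0.0764    1.0992    0.1833    0.0563    0.0979]
  [  0.0924    0.0851    0.0852    1.1349    0.1678    0.2035]
  [  0.2045    0.1143    0.1771    0.1719    1.1973    0.1727]
  [  0.2134    0.1065    0.0889    0.1425    0.0917    1.2127]
Total output x = L · d:
  x_0 = 1.2234·70 + 0.1648·29 + 0.0558·7 + 0.1603·59 + 0.1571·99 + 0.1891·17 = 119.0254
  x_1 = 0.1827·70 + 1.1598·29 + 0.0769·7 + 0.1881·59 + 0.1770·99 + 0.1222·17 = 77.6528
  x_2 = 0.0979·70 + 0.0764·29 + 1.0992·7 + 0.1833·59 + 0.0563·99 + 0.0979·17 = 34.8237
  x_3 = 0.0924·70 + 0.0851·29 + 0.0852·7 + 1.1349·59 + 0.1678·99 + 0.2035·17 = 96.5692
  x_4 = 0.2045·70 + 0.1143·29 + 0.1771·7 + 0.1719·59 + 1.1973·99 + 0.1727·17 = 150.4769
  x_5 = 0.2134·70 + 0.1065·29 + 0.0889·7 + 0.1425·59 + 0.0917·99 + 1.2127·17 = 56.7486
Δx_2 = L[2,3] · Δd_3 = 0.1833 · 9 = 1.6500

1.6500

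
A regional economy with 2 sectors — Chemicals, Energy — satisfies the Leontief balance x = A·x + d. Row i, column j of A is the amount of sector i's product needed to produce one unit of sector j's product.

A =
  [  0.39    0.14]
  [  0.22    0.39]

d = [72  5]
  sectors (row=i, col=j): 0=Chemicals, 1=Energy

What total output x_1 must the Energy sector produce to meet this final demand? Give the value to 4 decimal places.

Form M = I − A:
  [  0.61   -0.14]
  [ -0.22    0.61]
Leontief inverse L = M⁻¹:
  [  1.7873    0.4102]
  [  0.6446    1.7873]
Total output x = L · d:
  x_0 = 1.7873·72 + 0.4102·5 = 130.7354
  x_1 = 0.6446·72 + 1.7873·5 = 55.3472

55.3472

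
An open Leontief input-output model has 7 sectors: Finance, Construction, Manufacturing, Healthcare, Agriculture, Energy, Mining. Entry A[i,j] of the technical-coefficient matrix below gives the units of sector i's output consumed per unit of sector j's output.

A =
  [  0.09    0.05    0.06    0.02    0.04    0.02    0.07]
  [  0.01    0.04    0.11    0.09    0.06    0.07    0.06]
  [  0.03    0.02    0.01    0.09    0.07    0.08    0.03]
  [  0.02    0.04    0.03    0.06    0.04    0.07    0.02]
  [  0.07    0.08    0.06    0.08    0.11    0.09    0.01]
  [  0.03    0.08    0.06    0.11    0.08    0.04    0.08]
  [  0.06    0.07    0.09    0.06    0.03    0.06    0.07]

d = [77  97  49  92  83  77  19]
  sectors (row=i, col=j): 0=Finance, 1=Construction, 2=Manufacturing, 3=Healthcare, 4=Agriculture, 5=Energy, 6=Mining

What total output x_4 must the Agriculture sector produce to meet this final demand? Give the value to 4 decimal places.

147.6830

Form M = I − A:
  [  0.91   -0.05   -0.06   -0.02   -0.04   -0.02   -0.07]
  [ -0.01    0.96   -0.11   -0.09   -0.06   -0.07   -0.06]
  [ -0.03   -0.02    0.99   -0.09   -0.07   -0.08   -0.03]
  [ -0.02   -0.04   -0.03    0.94   -0.04   -0.07   -0.02]
  [ -0.07   -0.08   -0.06   -0.08    0.89   -0.09   -0.01]
  [ -0.03   -0.08   -0.06   -0.11   -0.08    0.96   -0.08]
  [ -0.06   -0.07   -0.09   -0.06   -0.03   -0.06    0.93]
Leontief inverse L = M⁻¹:
  [  1.1183    0.0807    0.0954    0.0597    0.0741    0.0546    0.0992]
  [  0.0381    1.0783    0.1485    0.1470    0.1064    0.1182    0.0917]
  [  0.0534    0.0524    1.0415    0.1318    0.1059    0.1147    0.0548]
  [  0.0382    0.0661    0.0570    1.0967    0.0703    0.0995    0.0419]
  [  0.1057    0.1264    0.1085    0.1438    1.1663    0.1433    0.0476]
  [  0.0621    0.1227    0.1070    0.1695    0.1292    1.0925    0.1151]
  [  0.0901    0.1077    0.1322    0.1140    0.0735    0.1050    1.1055]
Total output x = L · d:
  x_0 = 1.1183·77 + 0.0807·97 + 0.0954·49 + 0.0597·92 + 0.0741·83 + 0.0546·77 + 0.0992·19 = 116.3454
  x_1 = 0.0381·77 + 1.0783·97 + 0.1485·49 + 0.1470·92 + 0.1064·83 + 0.1182·77 + 0.0917·19 = 148.0077
  x_2 = 0.0534·77 + 0.0524·97 + 1.0415·49 + 0.1318·92 + 0.1059·83 + 0.1147·77 + 0.0548·19 = 91.0096
  x_3 = 0.0382·77 + 0.0661·97 + 0.0570·49 + 1.0967·92 + 0.0703·83 + 0.0995·77 + 0.0419·19 = 127.3349
  x_4 = 0.1057·77 + 0.1264·97 + 0.1085·49 + 0.1438·92 + 1.1663·83 + 0.1433·77 + 0.0476·19 = 147.6830
  x_5 = 0.0621·77 + 0.1227·97 + 0.1070·49 + 0.1695·92 + 0.1292·83 + 1.0925·77 + 0.1151·19 = 134.5589
  x_6 = 0.0901·77 + 0.1077·97 + 0.1322·49 + 0.1140·92 + 0.0735·83 + 0.1050·77 + 1.1055·19 = 69.5444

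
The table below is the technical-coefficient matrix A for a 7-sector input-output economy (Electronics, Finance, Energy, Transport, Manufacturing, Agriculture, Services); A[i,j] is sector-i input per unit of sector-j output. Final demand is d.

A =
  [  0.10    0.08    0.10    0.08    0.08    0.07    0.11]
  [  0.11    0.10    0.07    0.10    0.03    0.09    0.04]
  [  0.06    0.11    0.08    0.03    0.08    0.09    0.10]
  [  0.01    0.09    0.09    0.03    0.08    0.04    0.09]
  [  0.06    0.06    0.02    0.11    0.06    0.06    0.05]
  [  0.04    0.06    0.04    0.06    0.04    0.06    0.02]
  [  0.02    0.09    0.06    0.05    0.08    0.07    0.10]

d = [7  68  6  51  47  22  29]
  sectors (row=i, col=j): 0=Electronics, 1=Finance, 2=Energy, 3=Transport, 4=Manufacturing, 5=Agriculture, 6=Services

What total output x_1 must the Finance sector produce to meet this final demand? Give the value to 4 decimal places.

Form M = I − A:
  [  0.90   -0.08   -0.10   -0.08   -0.08   -0.07   -0.11]
  [ -0.11    0.90   -0.07   -0.10   -0.03   -0.09   -0.04]
  [ -0.06   -0.11    0.92   -0.03   -0.08   -0.09   -0.10]
  [ -0.01   -0.09   -0.09    0.97   -0.08   -0.04   -0.09]
  [ -0.06   -0.06   -0.02   -0.11    0.94   -0.06   -0.05]
  [ -0.04   -0.06   -0.04   -0.06   -0.04    0.94   -0.02]
  [ -0.02   -0.09   -0.06   -0.05   -0.08   -0.07    0.90]
Leontief inverse L = M⁻¹:
  [  1.1688    0.1823    0.1795    0.1583    0.1575    0.1533    0.1989]
  [  0.1729    1.1895    0.1424    0.1682    0.0959    0.1623    0.1156]
  [  0.1228    0.1992    1.1470    0.1017    0.1448    0.1645    0.1732]
  [  0.0576    0.1611    0.1415    1.0853    0.1312    0.0988    0.1479]
  [  0.1035    0.1265    0.0728    0.1622    1.1106    0.1125    0.1068]
  [  0.0756    0.1113    0.0801    0.1003    0.0775    1.1016    0.0619]
  [  0.0697    0.1651    0.1153    0.1096    0.1348    0.1318    1.1612]
Total output x = L · d:
  x_0 = 1.1688·7 + 0.1823·68 + 0.1795·6 + 0.1583·51 + 0.1575·47 + 0.1533·22 + 0.1989·29 = 46.2702
  x_1 = 0.1729·7 + 1.1895·68 + 0.1424·6 + 0.1682·51 + 0.0959·47 + 0.1623·22 + 0.1156·29 = 102.9516
  x_2 = 0.1228·7 + 0.1992·68 + 1.1470·6 + 0.1017·51 + 0.1448·47 + 0.1645·22 + 0.1732·29 = 41.9185
  x_3 = 0.0576·7 + 0.1611·68 + 0.1415·6 + 1.0853·51 + 0.1312·47 + 0.0988·22 + 0.1479·29 = 80.1876
  x_4 = 0.1035·7 + 0.1265·68 + 0.0728·6 + 0.1622·51 + 1.1106·47 + 0.1125·22 + 0.1068·29 = 75.8083
  x_5 = 0.0756·7 + 0.1113·68 + 0.0801·6 + 0.1003·51 + 0.0775·47 + 1.1016·22 + 0.0619·29 = 43.3685
  x_6 = 0.0697·7 + 0.1651·68 + 0.1153·6 + 0.1096·51 + 0.1348·47 + 0.1318·22 + 1.1612·29 = 60.9067

102.9516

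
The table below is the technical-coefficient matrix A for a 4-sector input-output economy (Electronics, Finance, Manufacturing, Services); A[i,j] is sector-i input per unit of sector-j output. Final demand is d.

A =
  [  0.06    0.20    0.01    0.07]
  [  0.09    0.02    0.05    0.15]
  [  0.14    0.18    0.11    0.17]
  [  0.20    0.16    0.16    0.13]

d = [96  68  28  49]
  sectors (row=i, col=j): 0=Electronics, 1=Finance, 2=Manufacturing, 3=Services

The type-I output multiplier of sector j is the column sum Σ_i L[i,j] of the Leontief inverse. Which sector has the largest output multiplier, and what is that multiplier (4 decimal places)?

Form M = I − A:
  [  0.94   -0.20   -0.01   -0.07]
  [ -0.09    0.98   -0.05   -0.15]
  [ -0.14   -0.18    0.89   -0.17]
  [ -0.20   -0.16   -0.16    0.87]
Leontief inverse L = M⁻¹:
  [  1.1284    0.2642    0.0539    0.1469]
  [  0.1701    1.1113    0.1049    0.2258]
  [  0.2772    0.3285    1.2016    0.3137]
  [  0.3417    0.3255    0.2527    1.2824]
Total output x = L · d:
  x_0 = 1.1284·96 + 0.2642·68 + 0.0539·28 + 0.1469·49 = 134.9971
  x_1 = 0.1701·96 + 1.1113·68 + 0.1049·28 + 0.2258·49 = 105.8924
  x_2 = 0.2772·96 + 0.3285·68 + 1.2016·28 + 0.3137·49 = 97.9595
  x_3 = 0.3417·96 + 0.3255·68 + 0.2527·28 + 1.2824·49 = 124.8457
Output multipliers (column sums of L):
  Electronics: 1.9173
  Finance: 2.0294
  Manufacturing: 1.6131
  Services: 1.9688

Finance (2.0294)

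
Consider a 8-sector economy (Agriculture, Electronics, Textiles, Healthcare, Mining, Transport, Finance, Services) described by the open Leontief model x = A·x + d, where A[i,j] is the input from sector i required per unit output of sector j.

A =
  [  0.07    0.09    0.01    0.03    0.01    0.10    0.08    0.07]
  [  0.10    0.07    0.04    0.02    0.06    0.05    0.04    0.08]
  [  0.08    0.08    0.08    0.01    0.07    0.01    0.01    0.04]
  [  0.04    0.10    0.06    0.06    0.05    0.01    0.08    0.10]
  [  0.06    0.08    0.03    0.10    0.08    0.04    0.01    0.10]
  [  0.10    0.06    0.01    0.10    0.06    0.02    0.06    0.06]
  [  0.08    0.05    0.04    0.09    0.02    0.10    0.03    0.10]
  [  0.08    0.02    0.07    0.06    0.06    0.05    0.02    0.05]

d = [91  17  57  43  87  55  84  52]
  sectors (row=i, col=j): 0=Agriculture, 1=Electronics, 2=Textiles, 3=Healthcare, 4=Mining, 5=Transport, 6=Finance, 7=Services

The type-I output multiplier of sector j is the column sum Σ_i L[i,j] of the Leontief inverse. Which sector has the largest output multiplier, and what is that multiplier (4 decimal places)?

Form M = I − A:
  [  0.93   -0.09   -0.01   -0.03   -0.01   -0.10   -0.08   -0.07]
  [ -0.10    0.93   -0.04   -0.02   -0.06   -0.05   -0.04   -0.08]
  [ -0.08   -0.08    0.92   -0.01   -0.07   -0.01   -0.01   -0.04]
  [ -0.04   -0.10   -0.06    0.94   -0.05   -0.01   -0.08   -0.10]
  [ -0.06   -0.08   -0.03   -0.10    0.92   -0.04   -0.01   -0.10]
  [ -0.10   -0.06   -0.01   -0.10   -0.06    0.98   -0.06   -0.06]
  [ -0.08   -0.05   -0.04   -0.09   -0.02   -0.10    0.97   -0.10]
  [ -0.08   -0.02   -0.07   -0.06   -0.06   -0.05   -0.02    0.95]
Leontief inverse L = M⁻¹:
  [  1.1387    0.1456    0.0425    0.0807    0.0503    0.1459    0.1193    0.1335]
  [  0.1660    1.1270    0.0737    0.0674    0.1017    0.0951    0.0763    0.1421]
  [  0.1338    0.1291    1.1093    0.0442    0.1063    0.0447    0.0372    0.0900]
  [  0.1107    0.1607    0.1023    1.1101    0.0970    0.0563    0.1163    0.1689]
  [  0.1287    0.1437    0.0704    0.1524    1.1289    0.0826    0.0501    0.1699]
  [  0.1645    0.1218    0.0460    0.1505    0.1016    1.0665    0.1012    0.1289]
  [  0.1519    0.1134    0.0792    0.1441    0.0667    0.1445    1.0739    0.1684]
  [  0.1362    0.0735    0.1019    0.1022    0.0984    0.0855    0.0528    1.1052]
Total output x = L · d:
  x_0 = 1.1387·91 + 0.1456·17 + 0.0425·57 + 0.0807·43 + 0.0503·87 + 0.1459·55 + 0.1193·84 + 0.1335·52 = 141.3643
  x_1 = 0.1660·91 + 1.1270·17 + 0.0737·57 + 0.0674·43 + 0.1017·87 + 0.0951·55 + 0.0763·84 + 0.1421·52 = 69.2341
  x_2 = 0.1338·91 + 0.1291·17 + 1.1093·57 + 0.0442·43 + 0.1063·87 + 0.0447·55 + 0.0372·84 + 0.0900·52 = 99.0110
  x_3 = 0.1107·91 + 0.1607·17 + 0.1023·57 + 1.1101·43 + 0.0970·87 + 0.0563·55 + 0.1163·84 + 0.1689·52 = 96.4572
  x_4 = 0.1287·91 + 0.1437·17 + 0.0704·57 + 0.1524·43 + 1.1289·87 + 0.0826·55 + 0.0501·84 + 0.1699·52 = 140.5255
  x_5 = 0.1645·91 + 0.1218·17 + 0.0460·57 + 0.1505·43 + 0.1016·87 + 1.0665·55 + 0.1012·84 + 0.1289·52 = 108.8265
  x_6 = 0.1519·91 + 0.1134·17 + 0.0792·57 + 0.1441·43 + 0.0667·87 + 0.1445·55 + 1.0739·84 + 0.1684·52 = 139.1831
  x_7 = 0.1362·91 + 0.0735·17 + 0.1019·57 + 0.1022·43 + 0.0984·87 + 0.0855·55 + 0.0528·84 + 1.1052·52 = 99.0195
Output multipliers (column sums of L):
  Agriculture: 2.1306
  Electronics: 2.0148
  Textiles: 1.6253
  Healthcare: 1.8516
  Mining: 1.7508
  Transport: 1.7211
  Finance: 1.6271
  Services: 2.1069

Agriculture (2.1306)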